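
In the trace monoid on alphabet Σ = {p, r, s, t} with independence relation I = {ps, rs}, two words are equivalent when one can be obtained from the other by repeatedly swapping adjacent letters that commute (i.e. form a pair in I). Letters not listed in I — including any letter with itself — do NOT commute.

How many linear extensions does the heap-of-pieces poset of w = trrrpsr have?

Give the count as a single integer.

6

#0=t has no predecessor
#1=r depends on [0:t]
#2=r depends on [1:r]
#3=r depends on [2:r]
#4=p depends on [3:r]
#5=s depends on [0:t]
#6=r depends on [4:p]
sources: [0:t]
N(rest) = Σ N(rest − s) over sources s of rest; N(one piece) = 1:
  size 1 → [5]=1  [6]=1
  size 2 → [4,6]=1  [5,6]=2
  size 3 → [3,4,6]=1  [4,5,6]=3
  size 4 → [2,3,4,6]=1  [3,4,5,6]=4
  size 5 → [1,2,3,4,6]=1  [2,3,4,5,6]=5
  first=0(t) contributes 6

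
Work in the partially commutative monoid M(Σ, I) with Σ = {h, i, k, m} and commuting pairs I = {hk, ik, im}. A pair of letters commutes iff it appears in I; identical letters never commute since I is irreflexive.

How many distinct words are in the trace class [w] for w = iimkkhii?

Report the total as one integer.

46

drop 0:i onto floor
drop 1:i onto {0:i}
drop 2:m onto floor
drop 3:k onto {2:m}
drop 4:k onto {3:k}
drop 5:h onto {1:i, 2:m}
drop 6:i onto {5:h}
drop 7:i onto {6:i}
ground layer = {0:i, 2:m}
drop-orders for the pieces not yet dropped (sum over which currently-grounded one goes next):
  1 to go: {4} 1  {7} 1
  2 to go: {3,4} 1  {4,7} 2  {6,7} 1
  3 to go: {3,4,7} 3  {4,6,7} 3  {5,6,7} 1
  4 to go: {1,5,6,7} 1  {3,4,6,7} 6  {4,5,6,7} 4
  5 to go: {0,1,5,6,7} 1  {1,4,5,6,7} 5  {3,4,5,6,7} 10
  6 to go: {0,1,4,5,6,7} 6  {1,3,4,5,6,7} 15  {2,3,4,5,6,7} 10
  if 0:i drops first: 25 orders
  if 2:m drops first: 21 orders
heap linearizations: 46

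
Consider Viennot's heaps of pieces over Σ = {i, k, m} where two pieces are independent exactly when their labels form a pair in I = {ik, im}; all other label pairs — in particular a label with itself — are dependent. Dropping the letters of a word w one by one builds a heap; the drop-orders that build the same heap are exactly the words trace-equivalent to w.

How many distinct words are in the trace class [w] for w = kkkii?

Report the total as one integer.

10

drop 0:k onto floor
drop 1:k onto {0:k}
drop 2:k onto {1:k}
drop 3:i onto floor
drop 4:i onto {3:i}
ground layer = {0:k, 3:i}
drop-orders for the pieces not yet dropped (sum over which currently-grounded one goes next):
  1 to go: {2} 1  {4} 1
  2 to go: {1,2} 1  {2,4} 2  {3,4} 1
  3 to go: {0,1,2} 1  {1,2,4} 3  {2,3,4} 3
  if 0:k drops first: 6 orders
  if 3:i drops first: 4 orders
heap linearizations: 10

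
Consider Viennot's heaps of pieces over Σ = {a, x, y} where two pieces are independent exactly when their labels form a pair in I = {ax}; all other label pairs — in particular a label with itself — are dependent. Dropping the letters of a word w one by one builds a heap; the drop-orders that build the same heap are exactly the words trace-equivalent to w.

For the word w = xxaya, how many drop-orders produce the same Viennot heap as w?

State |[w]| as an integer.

#0=x has no predecessor
#1=x depends on [0:x]
#2=a has no predecessor
#3=y depends on [1:x, 2:a]
#4=a depends on [3:y]
sources: [0:x, 2:a]
N(rest) = Σ N(rest − s) over sources s of rest; N(one piece) = 1:
  size 1 → [4]=1
  size 2 → [3,4]=1
  size 3 → [1,3,4]=1  [2,3,4]=1
  first=0(x) contributes 2
  first=2(a) contributes 1
|[w]| = 3

3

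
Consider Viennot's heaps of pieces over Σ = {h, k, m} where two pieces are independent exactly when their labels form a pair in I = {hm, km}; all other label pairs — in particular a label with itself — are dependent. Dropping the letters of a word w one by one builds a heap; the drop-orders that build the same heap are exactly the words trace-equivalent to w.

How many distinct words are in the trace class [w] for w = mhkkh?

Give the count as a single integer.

#0=m has no predecessor
#1=h has no predecessor
#2=k depends on [1:h]
#3=k depends on [2:k]
#4=h depends on [3:k]
sources: [0:m, 1:h]
N(rest) = Σ N(rest − s) over sources s of rest; N(one piece) = 1:
  size 1 → [0]=1  [4]=1
  size 2 → [0,4]=2  [3,4]=1
  size 3 → [0,3,4]=3  [2,3,4]=1
  first=0(m) contributes 1
  first=1(h) contributes 4
|[w]| = 5

5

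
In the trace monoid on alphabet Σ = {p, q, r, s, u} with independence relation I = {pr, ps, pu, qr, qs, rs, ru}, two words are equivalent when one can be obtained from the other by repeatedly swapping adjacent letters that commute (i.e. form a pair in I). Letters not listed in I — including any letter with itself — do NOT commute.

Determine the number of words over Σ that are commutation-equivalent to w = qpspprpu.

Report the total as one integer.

drop 0:q onto floor
drop 1:p onto {0:q}
drop 2:s onto floor
drop 3:p onto {1:p}
drop 4:p onto {3:p}
drop 5:r onto floor
drop 6:p onto {4:p}
drop 7:u onto {0:q, 2:s}
ground layer = {0:q, 2:s, 5:r}
drop-orders for the pieces not yet dropped (sum over which currently-grounded one goes next):
  1 to go: {5} 1  {6} 1  {7} 1
  2 to go: {2,7} 1  {4,6} 1  {5,6} 2  {5,7} 2  {6,7} 2
  3 to go: {2,5,7} 3  {2,6,7} 3  {3,4,6} 1  {4,5,6} 3  {4,6,7} 3  {5,6,7} 6
  4 to go: {1,3,4,6} 1  {2,4,6,7} 6  {2,5,6,7} 12  {3,4,5,6} 4  {3,4,6,7} 4  {4,5,6,7} 12
  5 to go: {1,3,4,5,6} 5  {1,3,4,6,7} 5  {2,3,4,6,7} 10  {2,4,5,6,7} 30  {3,4,5,6,7} 20
  6 to go: {0,1,3,4,6,7} 5  {1,2,3,4,6,7} 15  {1,3,4,5,6,7} 30  {2,3,4,5,6,7} 60
  if 0:q drops first: 105 orders
  if 2:s drops first: 35 orders
  if 5:r drops first: 20 orders
heap linearizations: 160

160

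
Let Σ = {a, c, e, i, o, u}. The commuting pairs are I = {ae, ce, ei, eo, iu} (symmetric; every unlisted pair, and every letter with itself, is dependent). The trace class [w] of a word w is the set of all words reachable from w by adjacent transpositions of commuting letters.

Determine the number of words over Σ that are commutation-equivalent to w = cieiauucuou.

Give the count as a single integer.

5

0(c) covers ∅
1(i) covers 0:c
2(e) covers ∅
3(i) covers 1:i
4(a) covers 3:i
5(u) covers 2:e, 4:a
6(u) covers 5:u
7(c) covers 6:u
8(u) covers 7:c
9(o) covers 8:u
10(u) covers 9:o
floor of heap: 0:c, 2:e
completions by unplaced set U, small U first (add the entries for U minus each lowest piece of U):
  |U|=1: {10}:1
  |U|=2: {9,10}:1
  |U|=3: {8,9,10}:1
  |U|=4: {7,8,9,10}:1
  |U|=5: {6,7,8,9,10}:1
  |U|=6: {5,6,7,8,9,10}:1
  |U|=7: {2,5,6,7,8,9,10}:1  {4,5,6,7,8,9,10}:1
  |U|=8: {2,4,5,6,7,8,9,10}:2  {3,4,5,6,7,8,9,10}:1
  |U|=9: {1,3,4,5,6,7,8,9,10}:1  {2,3,4,5,6,7,8,9,10}:3
  start at 0(c): 4
  start at 2(e): 1
sum over floor = 5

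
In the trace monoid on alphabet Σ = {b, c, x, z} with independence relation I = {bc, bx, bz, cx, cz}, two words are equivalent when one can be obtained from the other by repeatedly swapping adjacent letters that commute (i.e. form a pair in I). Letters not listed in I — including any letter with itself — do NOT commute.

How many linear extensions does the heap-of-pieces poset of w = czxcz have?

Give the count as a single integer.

0(c) covers ∅
1(z) covers ∅
2(x) covers 1:z
3(c) covers 0:c
4(z) covers 2:x
floor of heap: 0:c, 1:z
completions by unplaced set U, small U first (add the entries for U minus each lowest piece of U):
  |U|=1: {3}:1  {4}:1
  |U|=2: {0,3}:1  {2,4}:1  {3,4}:2
  |U|=3: {0,3,4}:3  {1,2,4}:1  {2,3,4}:3
  start at 0(c): 4
  start at 1(z): 6
sum over floor = 10

10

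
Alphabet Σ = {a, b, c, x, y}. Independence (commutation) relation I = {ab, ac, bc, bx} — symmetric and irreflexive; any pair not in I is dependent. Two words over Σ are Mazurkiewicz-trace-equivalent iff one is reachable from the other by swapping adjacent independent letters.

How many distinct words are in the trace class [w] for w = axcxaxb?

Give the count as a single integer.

drop 0:a onto floor
drop 1:x onto {0:a}
drop 2:c onto {1:x}
drop 3:x onto {2:c}
drop 4:a onto {3:x}
drop 5:x onto {4:a}
drop 6:b onto floor
ground layer = {0:a, 6:b}
drop-orders for the pieces not yet dropped (sum over which currently-grounded one goes next):
  1 to go: {5} 1  {6} 1
  2 to go: {4,5} 1  {5,6} 2
  3 to go: {3,4,5} 1  {4,5,6} 3
  4 to go: {2,3,4,5} 1  {3,4,5,6} 4
  5 to go: {1,2,3,4,5} 1  {2,3,4,5,6} 5
  if 0:a drops first: 6 orders
  if 6:b drops first: 1 orders
heap linearizations: 7

7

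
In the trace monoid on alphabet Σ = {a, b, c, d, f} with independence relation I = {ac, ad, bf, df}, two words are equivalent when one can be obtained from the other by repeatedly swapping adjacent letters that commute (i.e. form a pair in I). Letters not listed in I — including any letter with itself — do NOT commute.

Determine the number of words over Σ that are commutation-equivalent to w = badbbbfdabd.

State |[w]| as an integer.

20

piece 0:b — minimal
piece 1:a rests on {0:b}
piece 2:d rests on {0:b}
piece 3:b rests on {1:a, 2:d}
piece 4:b rests on {3:b}
piece 5:b rests on {4:b}
piece 6:f rests on {1:a}
piece 7:d rests on {5:b}
piece 8:a rests on {5:b, 6:f}
piece 9:b rests on {7:d, 8:a}
piece 10:d rests on {9:b}
minimal pieces: {0:b}
ways to finish when only these pieces remain (= sum over removing one remaining piece with nothing left below it):
  1 left: {10}→1
  2 left: {9,10}→1
  3 left: {7,9,10}→1  {8,9,10}→1
  4 left: {6,8,9,10}→1  {7,8,9,10}→2
  5 left: {5,7,8,9,10}→2  {6,7,8,9,10}→3
  6 left: {4,5,7,8,9,10}→2  {5,6,7,8,9,10}→5
  7 left: {3,4,5,7,8,9,10}→2  {4,5,6,7,8,9,10}→7
  8 left: {2,3,4,5,7,8,9,10}→2  {3,4,5,6,7,8,9,10}→9
  9 left: {1,3,4,5,6,7,8,9,10}→9  {2,3,4,5,6,7,8,9,10}→11
  placing 0:b first → 20 extensions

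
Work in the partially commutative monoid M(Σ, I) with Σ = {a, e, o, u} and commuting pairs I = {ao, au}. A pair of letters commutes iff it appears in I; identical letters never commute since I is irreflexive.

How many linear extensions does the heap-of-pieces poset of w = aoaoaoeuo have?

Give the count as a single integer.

20

0(a) covers ∅
1(o) covers ∅
2(a) covers 0:a
3(o) covers 1:o
4(a) covers 2:a
5(o) covers 3:o
6(e) covers 4:a, 5:o
7(u) covers 6:e
8(o) covers 7:u
floor of heap: 0:a, 1:o
completions by unplaced set U, small U first (add the entries for U minus each lowest piece of U):
  |U|=1: {8}:1
  |U|=2: {7,8}:1
  |U|=3: {6,7,8}:1
  |U|=4: {4,6,7,8}:1  {5,6,7,8}:1
  |U|=5: {2,4,6,7,8}:1  {3,5,6,7,8}:1  {4,5,6,7,8}:2
  |U|=6: {0,2,4,6,7,8}:1  {1,3,5,6,7,8}:1  {2,4,5,6,7,8}:3  {3,4,5,6,7,8}:3
  |U|=7: {0,2,4,5,6,7,8}:4  {1,3,4,5,6,7,8}:4  {2,3,4,5,6,7,8}:6
  start at 0(a): 10
  start at 1(o): 10
sum over floor = 20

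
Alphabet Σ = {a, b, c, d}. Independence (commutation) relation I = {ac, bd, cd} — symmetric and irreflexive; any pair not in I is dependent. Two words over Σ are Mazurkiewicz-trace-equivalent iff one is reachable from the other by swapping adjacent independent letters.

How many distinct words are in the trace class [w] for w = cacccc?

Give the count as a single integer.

6

piece 0:c — minimal
piece 1:a — minimal
piece 2:c rests on {0:c}
piece 3:c rests on {2:c}
piece 4:c rests on {3:c}
piece 5:c rests on {4:c}
minimal pieces: {0:c, 1:a}
ways to finish when only these pieces remain (= sum over removing one remaining piece with nothing left below it):
  1 left: {1}→1  {5}→1
  2 left: {1,5}→2  {4,5}→1
  3 left: {1,4,5}→3  {3,4,5}→1
  4 left: {1,3,4,5}→4  {2,3,4,5}→1
  placing 0:c first → 5 extensions
  placing 1:a first → 1 extensions
total linear extensions = 6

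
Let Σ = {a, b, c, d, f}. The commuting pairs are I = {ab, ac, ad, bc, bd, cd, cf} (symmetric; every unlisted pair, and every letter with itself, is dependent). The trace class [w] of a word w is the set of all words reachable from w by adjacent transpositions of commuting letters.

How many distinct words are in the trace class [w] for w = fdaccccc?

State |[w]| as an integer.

#0=f has no predecessor
#1=d depends on [0:f]
#2=a depends on [0:f]
#3=c has no predecessor
#4=c depends on [3:c]
#5=c depends on [4:c]
#6=c depends on [5:c]
#7=c depends on [6:c]
sources: [0:f, 3:c]
N(rest) = Σ N(rest − s) over sources s of rest; N(one piece) = 1:
  size 1 → [1]=1  [2]=1  [7]=1
  size 2 → [1,2]=2  [1,7]=2  [2,7]=2  [6,7]=1
  size 3 → [0,1,2]=2  [1,2,7]=6  [1,6,7]=3  [2,6,7]=3  [5,6,7]=1
  size 4 → [0,1,2,7]=8  [1,2,6,7]=12  [1,5,6,7]=4  [2,5,6,7]=4  [4,5,6,7]=1
  size 5 → [0,1,2,6,7]=20  [1,2,5,6,7]=20  [1,4,5,6,7]=5  [2,4,5,6,7]=5  [3,4,5,6,7]=1
  size 6 → [0,1,2,5,6,7]=40  [1,2,4,5,6,7]=30  [1,3,4,5,6,7]=6  [2,3,4,5,6,7]=6
  first=0(f) contributes 42
  first=3(c) contributes 70
|[w]| = 112

112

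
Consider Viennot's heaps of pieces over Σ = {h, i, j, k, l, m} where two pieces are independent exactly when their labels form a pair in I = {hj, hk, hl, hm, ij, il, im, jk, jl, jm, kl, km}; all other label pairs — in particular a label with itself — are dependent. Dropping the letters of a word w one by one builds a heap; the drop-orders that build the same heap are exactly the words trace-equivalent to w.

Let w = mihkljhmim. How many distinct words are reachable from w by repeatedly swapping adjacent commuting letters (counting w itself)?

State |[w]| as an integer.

3780

drop 0:m onto floor
drop 1:i onto floor
drop 2:h onto {1:i}
drop 3:k onto {1:i}
drop 4:l onto {0:m}
drop 5:j onto floor
drop 6:h onto {2:h}
drop 7:m onto {4:l}
drop 8:i onto {3:k, 6:h}
drop 9:m onto {7:m}
ground layer = {0:m, 1:i, 5:j}
drop-orders for the pieces not yet dropped (sum over which currently-grounded one goes next):
  1 to go: {5} 1  {8} 1  {9} 1
  2 to go: {3,8} 1  {5,8} 2  {5,9} 2  {6,8} 1  {7,9} 1  {8,9} 2
  3 to go: {2,6,8} 1  {3,5,8} 3  {3,6,8} 2  {3,8,9} 3  {4,7,9} 1  {5,6,8} 3  {5,7,9} 3  {5,8,9} 6  {6,8,9} 3  {7,8,9} 3
  4 to go: {0,4,7,9} 1  {2,3,6,8} 3  {2,5,6,8} 4  {2,6,8,9} 4  {3,5,6,8} 8  {3,5,8,9} 12  {3,6,8,9} 8  {3,7,8,9} 6  {4,5,7,9} 4  {4,7,8,9} 4  {5,6,8,9} 12  {5,7,8,9} 12  {6,7,8,9} 6
  5 to go: {0,4,5,7,9} 5  {0,4,7,8,9} 5  {1,2,3,6,8} 3  {2,3,5,6,8} 15  {2,3,6,8,9} 15  {2,5,6,8,9} 20  {2,6,7,8,9} 10  {3,4,7,8,9} 10  {3,5,6,8,9} 40  {3,5,7,8,9} 30  {3,6,7,8,9} 20  {4,5,7,8,9} 20  {4,6,7,8,9} 10  {5,6,7,8,9} 30
  6 to go: {0,3,4,7,8,9} 15  {0,4,5,7,8,9} 30  {0,4,6,7,8,9} 15  {1,2,3,5,6,8} 18  {1,2,3,6,8,9} 18  {2,3,5,6,8,9} 90  {2,3,6,7,8,9} 45  {2,4,6,7,8,9} 20  {2,5,6,7,8,9} 60  {3,4,5,7,8,9} 60  {3,4,6,7,8,9} 40  {3,5,6,7,8,9} 120  {4,5,6,7,8,9} 60
  7 to go: {0,2,4,6,7,8,9} 35  {0,3,4,5,7,8,9} 105  {0,3,4,6,7,8,9} 70  {0,4,5,6,7,8,9} 105  {1,2,3,5,6,8,9} 126  {1,2,3,6,7,8,9} 63  {2,3,4,6,7,8,9} 105  {2,3,5,6,7,8,9} 315  {2,4,5,6,7,8,9} 140  {3,4,5,6,7,8,9} 280
  8 to go: {0,2,3,4,6,7,8,9} 210  {0,2,4,5,6,7,8,9} 280  {0,3,4,5,6,7,8,9} 560  {1,2,3,4,6,7,8,9} 168  {1,2,3,5,6,7,8,9} 504  {2,3,4,5,6,7,8,9} 840
  if 0:m drops first: 1512 orders
  if 1:i drops first: 1890 orders
  if 5:j drops first: 378 orders
heap linearizations: 3780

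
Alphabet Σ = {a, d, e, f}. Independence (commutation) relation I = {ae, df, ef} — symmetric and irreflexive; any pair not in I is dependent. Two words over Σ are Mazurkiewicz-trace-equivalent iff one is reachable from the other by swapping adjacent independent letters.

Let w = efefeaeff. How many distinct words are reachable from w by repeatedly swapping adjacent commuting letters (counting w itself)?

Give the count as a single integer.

piece 0:e — minimal
piece 1:f — minimal
piece 2:e rests on {0:e}
piece 3:f rests on {1:f}
piece 4:e rests on {2:e}
piece 5:a rests on {3:f}
piece 6:e rests on {4:e}
piece 7:f rests on {5:a}
piece 8:f rests on {7:f}
minimal pieces: {0:e, 1:f}
ways to finish when only these pieces remain (= sum over removing one remaining piece with nothing left below it):
  1 left: {6}→1  {8}→1
  2 left: {4,6}→1  {6,8}→2  {7,8}→1
  3 left: {2,4,6}→1  {4,6,8}→3  {5,7,8}→1  {6,7,8}→3
  4 left: {0,2,4,6}→1  {2,4,6,8}→4  {3,5,7,8}→1  {4,6,7,8}→6  {5,6,7,8}→4
  5 left: {0,2,4,6,8}→5  {1,3,5,7,8}→1  {2,4,6,7,8}→10  {3,5,6,7,8}→5  {4,5,6,7,8}→10
  6 left: {0,2,4,6,7,8}→15  {1,3,5,6,7,8}→6  {2,4,5,6,7,8}→20  {3,4,5,6,7,8}→15
  7 left: {0,2,4,5,6,7,8}→35  {1,3,4,5,6,7,8}→21  {2,3,4,5,6,7,8}→35
  placing 0:e first → 56 extensions
  placing 1:f first → 70 extensions
total linear extensions = 126

126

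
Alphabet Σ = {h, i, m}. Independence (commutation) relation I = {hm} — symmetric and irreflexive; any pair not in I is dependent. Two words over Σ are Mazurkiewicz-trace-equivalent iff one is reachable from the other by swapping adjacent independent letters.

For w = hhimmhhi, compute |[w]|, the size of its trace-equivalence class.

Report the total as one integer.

#0=h has no predecessor
#1=h depends on [0:h]
#2=i depends on [1:h]
#3=m depends on [2:i]
#4=m depends on [3:m]
#5=h depends on [2:i]
#6=h depends on [5:h]
#7=i depends on [4:m, 6:h]
sources: [0:h]
N(rest) = Σ N(rest − s) over sources s of rest; N(one piece) = 1:
  size 1 → [7]=1
  size 2 → [4,7]=1  [6,7]=1
  size 3 → [3,4,7]=1  [4,6,7]=2  [5,6,7]=1
  size 4 → [3,4,6,7]=3  [4,5,6,7]=3
  size 5 → [3,4,5,6,7]=6
  size 6 → [2,3,4,5,6,7]=6
  first=0(h) contributes 6

6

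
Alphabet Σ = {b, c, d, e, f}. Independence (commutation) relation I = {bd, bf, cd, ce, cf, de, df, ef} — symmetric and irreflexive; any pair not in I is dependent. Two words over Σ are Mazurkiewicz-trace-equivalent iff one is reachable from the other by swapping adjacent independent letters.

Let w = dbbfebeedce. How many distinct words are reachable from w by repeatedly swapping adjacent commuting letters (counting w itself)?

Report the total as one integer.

#0=d has no predecessor
#1=b has no predecessor
#2=b depends on [1:b]
#3=f has no predecessor
#4=e depends on [2:b]
#5=b depends on [4:e]
#6=e depends on [5:b]
#7=e depends on [6:e]
#8=d depends on [0:d]
#9=c depends on [5:b]
#10=e depends on [7:e]
sources: [0:d, 1:b, 3:f]
N(rest) = Σ N(rest − s) over sources s of rest; N(one piece) = 1:
  size 1 → [3]=1  [8]=1  [9]=1  [10]=1
  size 2 → [0,8]=1  [3,8]=2  [3,9]=2  [3,10]=2  [7,10]=1  [8,9]=2  [8,10]=2  [9,10]=2
  size 3 → [0,3,8]=3  [0,8,9]=3  [0,8,10]=3  [3,7,10]=3  [3,8,9]=6  [3,8,10]=6  [3,9,10]=6  [6,7,10]=1  [7,8,10]=3  [7,9,10]=3  [8,9,10]=6
  size 4 → [0,3,8,9]=12  [0,3,8,10]=12  [0,7,8,10]=6  [0,8,9,10]=12  [3,6,7,10]=4  [3,7,8,10]=12  [3,7,9,10]=12  [3,8,9,10]=24  [6,7,8,10]=4  [6,7,9,10]=4  [7,8,9,10]=12
  size 5 → [0,3,7,8,10]=30  [0,3,8,9,10]=60  [0,6,7,8,10]=10  [0,7,8,9,10]=30  [3,6,7,8,10]=20  [3,6,7,9,10]=20  [3,7,8,9,10]=60  [5,6,7,9,10]=4  [6,7,8,9,10]=20
  size 6 → [0,3,6,7,8,10]=60  [0,3,7,8,9,10]=180  [0,6,7,8,9,10]=60  [3,5,6,7,9,10]=24  [3,6,7,8,9,10]=120  [4,5,6,7,9,10]=4  [5,6,7,8,9,10]=24
  size 7 → [0,3,6,7,8,9,10]=420  [0,5,6,7,8,9,10]=84  [2,4,5,6,7,9,10]=4  [3,4,5,6,7,9,10]=28  [3,5,6,7,8,9,10]=168  [4,5,6,7,8,9,10]=28
  size 8 → [0,3,5,6,7,8,9,10]=672  [0,4,5,6,7,8,9,10]=112  [1,2,4,5,6,7,9,10]=4  [2,3,4,5,6,7,9,10]=32  [2,4,5,6,7,8,9,10]=32  [3,4,5,6,7,8,9,10]=224
  size 9 → [0,2,4,5,6,7,8,9,10]=144  [0,3,4,5,6,7,8,9,10]=1008  [1,2,3,4,5,6,7,9,10]=36  [1,2,4,5,6,7,8,9,10]=36  [2,3,4,5,6,7,8,9,10]=288
  first=0(d) contributes 360
  first=1(b) contributes 1440
  first=3(f) contributes 180
|[w]| = 1980

1980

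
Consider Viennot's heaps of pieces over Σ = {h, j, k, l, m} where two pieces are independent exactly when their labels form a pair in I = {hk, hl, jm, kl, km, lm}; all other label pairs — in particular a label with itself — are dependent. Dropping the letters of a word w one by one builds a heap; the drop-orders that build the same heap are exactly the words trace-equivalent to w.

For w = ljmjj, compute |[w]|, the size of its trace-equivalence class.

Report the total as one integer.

0(l) covers ∅
1(j) covers 0:l
2(m) covers ∅
3(j) covers 1:j
4(j) covers 3:j
floor of heap: 0:l, 2:m
completions by unplaced set U, small U first (add the entries for U minus each lowest piece of U):
  |U|=1: {2}:1  {4}:1
  |U|=2: {2,4}:2  {3,4}:1
  |U|=3: {1,3,4}:1  {2,3,4}:3
  start at 0(l): 4
  start at 2(m): 1
sum over floor = 5

5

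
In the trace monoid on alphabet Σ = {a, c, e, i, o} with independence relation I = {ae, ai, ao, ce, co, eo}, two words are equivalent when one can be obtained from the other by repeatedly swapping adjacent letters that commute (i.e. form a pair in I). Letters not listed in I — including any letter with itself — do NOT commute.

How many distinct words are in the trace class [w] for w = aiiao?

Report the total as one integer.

drop 0:a onto floor
drop 1:i onto floor
drop 2:i onto {1:i}
drop 3:a onto {0:a}
drop 4:o onto {2:i}
ground layer = {0:a, 1:i}
drop-orders for the pieces not yet dropped (sum over which currently-grounded one goes next):
  1 to go: {3} 1  {4} 1
  2 to go: {0,3} 1  {2,4} 1  {3,4} 2
  3 to go: {0,3,4} 3  {1,2,4} 1  {2,3,4} 3
  if 0:a drops first: 4 orders
  if 1:i drops first: 6 orders
heap linearizations: 10

10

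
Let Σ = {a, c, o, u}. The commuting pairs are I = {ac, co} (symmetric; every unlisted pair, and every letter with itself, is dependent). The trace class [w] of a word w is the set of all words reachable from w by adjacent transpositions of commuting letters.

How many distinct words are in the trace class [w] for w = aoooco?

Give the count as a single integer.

6

drop 0:a onto floor
drop 1:o onto {0:a}
drop 2:o onto {1:o}
drop 3:o onto {2:o}
drop 4:c onto floor
drop 5:o onto {3:o}
ground layer = {0:a, 4:c}
drop-orders for the pieces not yet dropped (sum over which currently-grounded one goes next):
  1 to go: {4} 1  {5} 1
  2 to go: {3,5} 1  {4,5} 2
  3 to go: {2,3,5} 1  {3,4,5} 3
  4 to go: {1,2,3,5} 1  {2,3,4,5} 4
  if 0:a drops first: 5 orders
  if 4:c drops first: 1 orders
heap linearizations: 6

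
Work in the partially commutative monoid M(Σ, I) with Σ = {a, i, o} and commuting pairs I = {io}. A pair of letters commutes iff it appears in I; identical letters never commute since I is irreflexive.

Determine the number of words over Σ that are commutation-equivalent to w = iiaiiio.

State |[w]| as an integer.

drop 0:i onto floor
drop 1:i onto {0:i}
drop 2:a onto {1:i}
drop 3:i onto {2:a}
drop 4:i onto {3:i}
drop 5:i onto {4:i}
drop 6:o onto {2:a}
ground layer = {0:i}
drop-orders for the pieces not yet dropped (sum over which currently-grounded one goes next):
  1 to go: {5} 1  {6} 1
  2 to go: {4,5} 1  {5,6} 2
  3 to go: {3,4,5} 1  {4,5,6} 3
  4 to go: {3,4,5,6} 4
  5 to go: {2,3,4,5,6} 4
  if 0:i drops first: 4 orders

4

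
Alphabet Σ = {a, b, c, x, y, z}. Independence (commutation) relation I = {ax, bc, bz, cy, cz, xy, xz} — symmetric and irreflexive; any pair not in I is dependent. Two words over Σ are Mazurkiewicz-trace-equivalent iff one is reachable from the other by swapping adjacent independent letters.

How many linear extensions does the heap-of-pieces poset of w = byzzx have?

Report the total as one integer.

4

drop 0:b onto floor
drop 1:y onto {0:b}
drop 2:z onto {1:y}
drop 3:z onto {2:z}
drop 4:x onto {0:b}
ground layer = {0:b}
drop-orders for the pieces not yet dropped (sum over which currently-grounded one goes next):
  1 to go: {3} 1  {4} 1
  2 to go: {2,3} 1  {3,4} 2
  3 to go: {1,2,3} 1  {2,3,4} 3
  if 0:b drops first: 4 orders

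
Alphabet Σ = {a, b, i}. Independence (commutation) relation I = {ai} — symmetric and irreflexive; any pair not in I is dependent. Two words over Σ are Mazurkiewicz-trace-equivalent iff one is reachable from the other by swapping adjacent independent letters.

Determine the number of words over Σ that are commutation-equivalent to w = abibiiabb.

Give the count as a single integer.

piece 0:a — minimal
piece 1:b rests on {0:a}
piece 2:i rests on {1:b}
piece 3:b rests on {2:i}
piece 4:i rests on {3:b}
piece 5:i rests on {4:i}
piece 6:a rests on {3:b}
piece 7:b rests on {5:i, 6:a}
piece 8:b rests on {7:b}
minimal pieces: {0:a}
ways to finish when only these pieces remain (= sum over removing one remaining piece with nothing left below it):
  1 left: {8}→1
  2 left: {7,8}→1
  3 left: {5,7,8}→1  {6,7,8}→1
  4 left: {4,5,7,8}→1  {5,6,7,8}→2
  5 left: {4,5,6,7,8}→3
  6 left: {3,4,5,6,7,8}→3
  7 left: {2,3,4,5,6,7,8}→3
  placing 0:a first → 3 extensions

3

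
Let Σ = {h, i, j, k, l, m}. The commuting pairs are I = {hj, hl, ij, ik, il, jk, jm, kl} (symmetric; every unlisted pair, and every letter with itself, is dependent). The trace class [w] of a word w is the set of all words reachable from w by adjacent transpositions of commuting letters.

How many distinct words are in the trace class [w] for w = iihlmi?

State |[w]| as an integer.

#0=i has no predecessor
#1=i depends on [0:i]
#2=h depends on [1:i]
#3=l has no predecessor
#4=m depends on [2:h, 3:l]
#5=i depends on [4:m]
sources: [0:i, 3:l]
N(rest) = Σ N(rest − s) over sources s of rest; N(one piece) = 1:
  size 1 → [5]=1
  size 2 → [4,5]=1
  size 3 → [2,4,5]=1  [3,4,5]=1
  size 4 → [1,2,4,5]=1  [2,3,4,5]=2
  first=0(i) contributes 3
  first=3(l) contributes 1
|[w]| = 4

4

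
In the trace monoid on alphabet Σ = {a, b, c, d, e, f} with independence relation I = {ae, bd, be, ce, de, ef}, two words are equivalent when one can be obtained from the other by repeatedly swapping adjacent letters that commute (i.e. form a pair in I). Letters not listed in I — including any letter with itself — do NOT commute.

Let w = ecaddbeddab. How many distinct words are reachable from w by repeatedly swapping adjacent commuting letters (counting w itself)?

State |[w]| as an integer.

275

0(e) covers ∅
1(c) covers ∅
2(a) covers 1:c
3(d) covers 2:a
4(d) covers 3:d
5(b) covers 2:a
6(e) covers 0:e
7(d) covers 4:d
8(d) covers 7:d
9(a) covers 5:b, 8:d
10(b) covers 9:a
floor of heap: 0:e, 1:c
completions by unplaced set U, small U first (add the entries for U minus each lowest piece of U):
  |U|=1: {6}:1  {10}:1
  |U|=2: {0,6}:1  {6,10}:2  {9,10}:1
  |U|=3: {0,6,10}:3  {5,9,10}:1  {6,9,10}:3  {8,9,10}:1
  |U|=4: {0,6,9,10}:6  {5,6,9,10}:4  {5,8,9,10}:2  {6,8,9,10}:4  {7,8,9,10}:1
  |U|=5: {0,5,6,9,10}:10  {0,6,8,9,10}:10  {4,7,8,9,10}:1  {5,6,8,9,10}:10  {5,7,8,9,10}:3  {6,7,8,9,10}:5
  |U|=6: {0,5,6,8,9,10}:30  {0,6,7,8,9,10}:15  {3,4,7,8,9,10}:1  {4,5,7,8,9,10}:4  {4,6,7,8,9,10}:6  {5,6,7,8,9,10}:18
  |U|=7: {0,4,6,7,8,9,10}:21  {0,5,6,7,8,9,10}:63  {3,4,5,7,8,9,10}:5  {3,4,6,7,8,9,10}:7  {4,5,6,7,8,9,10}:28
  |U|=8: {0,3,4,6,7,8,9,10}:28  {0,4,5,6,7,8,9,10}:112  {2,3,4,5,7,8,9,10}:5  {3,4,5,6,7,8,9,10}:40
  |U|=9: {0,3,4,5,6,7,8,9,10}:180  {1,2,3,4,5,7,8,9,10}:5  {2,3,4,5,6,7,8,9,10}:45
  start at 0(e): 50
  start at 1(c): 225
sum over floor = 275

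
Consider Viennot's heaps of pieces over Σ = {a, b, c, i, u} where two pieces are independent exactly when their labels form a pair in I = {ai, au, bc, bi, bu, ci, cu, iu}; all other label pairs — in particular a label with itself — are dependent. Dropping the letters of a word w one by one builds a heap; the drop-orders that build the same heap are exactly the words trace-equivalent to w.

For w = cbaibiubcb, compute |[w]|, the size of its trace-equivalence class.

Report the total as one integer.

2880

drop 0:c onto floor
drop 1:b onto floor
drop 2:a onto {0:c, 1:b}
drop 3:i onto floor
drop 4:b onto {2:a}
drop 5:i onto {3:i}
drop 6:u onto floor
drop 7:b onto {4:b}
drop 8:c onto {2:a}
drop 9:b onto {7:b}
ground layer = {0:c, 1:b, 3:i, 6:u}
drop-orders for the pieces not yet dropped (sum over which currently-grounded one goes next):
  1 to go: {5} 1  {6} 1  {8} 1  {9} 1
  2 to go: {3,5} 1  {5,6} 2  {5,8} 2  {5,9} 2  {6,8} 2  {6,9} 2  {7,9} 1  {8,9} 2
  3 to go: {3,5,6} 3  {3,5,8} 3  {3,5,9} 3  {4,7,9} 1  {5,6,8} 6  {5,6,9} 6  {5,7,9} 3  {5,8,9} 6  {6,7,9} 3  {6,8,9} 6  {7,8,9} 3
  4 to go: {3,5,6,8} 12  {3,5,6,9} 12  {3,5,7,9} 6  {3,5,8,9} 12  {4,5,7,9} 4  {4,6,7,9} 4  {4,7,8,9} 4  {5,6,7,9} 12  {5,6,8,9} 24  {5,7,8,9} 12  {6,7,8,9} 12
  5 to go: {2,4,7,8,9} 4  {3,4,5,7,9} 10  {3,5,6,7,9} 30  {3,5,6,8,9} 60  {3,5,7,8,9} 30  {4,5,6,7,9} 20  {4,5,7,8,9} 20  {4,6,7,8,9} 20  {5,6,7,8,9} 60
  6 to go: {0,2,4,7,8,9} 4  {1,2,4,7,8,9} 4  {2,4,5,7,8,9} 24  {2,4,6,7,8,9} 24  {3,4,5,6,7,9} 60  {3,4,5,7,8,9} 60  {3,5,6,7,8,9} 180  {4,5,6,7,8,9} 120
  7 to go: {0,1,2,4,7,8,9} 8  {0,2,4,5,7,8,9} 28  {0,2,4,6,7,8,9} 28  {1,2,4,5,7,8,9} 28  {1,2,4,6,7,8,9} 28  {2,3,4,5,7,8,9} 84  {2,4,5,6,7,8,9} 168  {3,4,5,6,7,8,9} 420
  8 to go: {0,1,2,4,5,7,8,9} 64  {0,1,2,4,6,7,8,9} 64  {0,2,3,4,5,7,8,9} 112  {0,2,4,5,6,7,8,9} 224  {1,2,3,4,5,7,8,9} 112  {1,2,4,5,6,7,8,9} 224  {2,3,4,5,6,7,8,9} 672
  if 0:c drops first: 1008 orders
  if 1:b drops first: 1008 orders
  if 3:i drops first: 576 orders
  if 6:u drops first: 288 orders
heap linearizations: 2880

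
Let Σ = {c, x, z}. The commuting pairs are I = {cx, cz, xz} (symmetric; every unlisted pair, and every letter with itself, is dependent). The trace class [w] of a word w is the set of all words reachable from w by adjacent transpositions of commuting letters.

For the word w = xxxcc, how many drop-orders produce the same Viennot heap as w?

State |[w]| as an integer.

10

piece 0:x — minimal
piece 1:x rests on {0:x}
piece 2:x rests on {1:x}
piece 3:c — minimal
piece 4:c rests on {3:c}
minimal pieces: {0:x, 3:c}
ways to finish when only these pieces remain (= sum over removing one remaining piece with nothing left below it):
  1 left: {2}→1  {4}→1
  2 left: {1,2}→1  {2,4}→2  {3,4}→1
  3 left: {0,1,2}→1  {1,2,4}→3  {2,3,4}→3
  placing 0:x first → 6 extensions
  placing 3:c first → 4 extensions
total linear extensions = 10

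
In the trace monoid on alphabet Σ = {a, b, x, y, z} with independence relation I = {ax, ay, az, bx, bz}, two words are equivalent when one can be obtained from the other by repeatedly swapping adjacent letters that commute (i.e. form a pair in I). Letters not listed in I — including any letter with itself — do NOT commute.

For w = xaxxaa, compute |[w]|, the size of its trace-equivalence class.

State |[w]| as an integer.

#0=x has no predecessor
#1=a has no predecessor
#2=x depends on [0:x]
#3=x depends on [2:x]
#4=a depends on [1:a]
#5=a depends on [4:a]
sources: [0:x, 1:a]
N(rest) = Σ N(rest − s) over sources s of rest; N(one piece) = 1:
  size 1 → [3]=1  [5]=1
  size 2 → [2,3]=1  [3,5]=2  [4,5]=1
  size 3 → [0,2,3]=1  [1,4,5]=1  [2,3,5]=3  [3,4,5]=3
  size 4 → [0,2,3,5]=4  [1,3,4,5]=4  [2,3,4,5]=6
  first=0(x) contributes 10
  first=1(a) contributes 10
|[w]| = 20

20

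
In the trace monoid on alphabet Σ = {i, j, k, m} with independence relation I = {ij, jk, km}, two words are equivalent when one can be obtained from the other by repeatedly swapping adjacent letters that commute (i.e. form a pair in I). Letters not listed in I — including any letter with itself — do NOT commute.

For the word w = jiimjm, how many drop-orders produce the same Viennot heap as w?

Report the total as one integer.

3

drop 0:j onto floor
drop 1:i onto floor
drop 2:i onto {1:i}
drop 3:m onto {0:j, 2:i}
drop 4:j onto {3:m}
drop 5:m onto {4:j}
ground layer = {0:j, 1:i}
drop-orders for the pieces not yet dropped (sum over which currently-grounded one goes next):
  1 to go: {5} 1
  2 to go: {4,5} 1
  3 to go: {3,4,5} 1
  4 to go: {0,3,4,5} 1  {2,3,4,5} 1
  if 0:j drops first: 1 orders
  if 1:i drops first: 2 orders
heap linearizations: 3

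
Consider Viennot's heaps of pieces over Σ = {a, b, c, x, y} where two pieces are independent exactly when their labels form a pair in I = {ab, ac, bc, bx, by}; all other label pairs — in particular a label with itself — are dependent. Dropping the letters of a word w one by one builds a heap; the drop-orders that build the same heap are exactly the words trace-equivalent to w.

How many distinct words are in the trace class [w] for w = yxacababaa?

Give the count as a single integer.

270

drop 0:y onto floor
drop 1:x onto {0:y}
drop 2:a onto {1:x}
drop 3:c onto {1:x}
drop 4:a onto {2:a}
drop 5:b onto floor
drop 6:a onto {4:a}
drop 7:b onto {5:b}
drop 8:a onto {6:a}
drop 9:a onto {8:a}
ground layer = {0:y, 5:b}
drop-orders for the pieces not yet dropped (sum over which currently-grounded one goes next):
  1 to go: {3} 1  {7} 1  {9} 1
  2 to go: {3,7} 2  {3,9} 2  {5,7} 1  {7,9} 2  {8,9} 1
  3 to go: {3,5,7} 3  {3,7,9} 6  {3,8,9} 3  {5,7,9} 3  {6,8,9} 1  {7,8,9} 3
  4 to go: {3,5,7,9} 12  {3,6,8,9} 4  {3,7,8,9} 12  {4,6,8,9} 1  {5,7,8,9} 6  {6,7,8,9} 4
  5 to go: {2,4,6,8,9} 1  {3,4,6,8,9} 5  {3,5,7,8,9} 30  {3,6,7,8,9} 20  {4,6,7,8,9} 5  {5,6,7,8,9} 10
  6 to go: {2,3,4,6,8,9} 6  {2,4,6,7,8,9} 6  {3,4,6,7,8,9} 30  {3,5,6,7,8,9} 60  {4,5,6,7,8,9} 15
  7 to go: {1,2,3,4,6,8,9} 6  {2,3,4,6,7,8,9} 42  {2,4,5,6,7,8,9} 21  {3,4,5,6,7,8,9} 105
  8 to go: {0,1,2,3,4,6,8,9} 6  {1,2,3,4,6,7,8,9} 48  {2,3,4,5,6,7,8,9} 168
  if 0:y drops first: 216 orders
  if 5:b drops first: 54 orders
heap linearizations: 270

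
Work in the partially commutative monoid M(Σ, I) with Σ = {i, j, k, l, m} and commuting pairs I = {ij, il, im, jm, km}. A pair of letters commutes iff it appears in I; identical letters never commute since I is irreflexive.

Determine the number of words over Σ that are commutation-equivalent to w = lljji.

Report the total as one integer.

5

0(l) covers ∅
1(l) covers 0:l
2(j) covers 1:l
3(j) covers 2:j
4(i) covers ∅
floor of heap: 0:l, 4:i
completions by unplaced set U, small U first (add the entries for U minus each lowest piece of U):
  |U|=1: {3}:1  {4}:1
  |U|=2: {2,3}:1  {3,4}:2
  |U|=3: {1,2,3}:1  {2,3,4}:3
  start at 0(l): 4
  start at 4(i): 1
sum over floor = 5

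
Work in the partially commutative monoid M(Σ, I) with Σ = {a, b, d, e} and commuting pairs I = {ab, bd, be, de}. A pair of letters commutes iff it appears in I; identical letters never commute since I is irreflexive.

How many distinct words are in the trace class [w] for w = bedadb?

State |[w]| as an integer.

drop 0:b onto floor
drop 1:e onto floor
drop 2:d onto floor
drop 3:a onto {1:e, 2:d}
drop 4:d onto {3:a}
drop 5:b onto {0:b}
ground layer = {0:b, 1:e, 2:d}
drop-orders for the pieces not yet dropped (sum over which currently-grounded one goes next):
  1 to go: {4} 1  {5} 1
  2 to go: {0,5} 1  {3,4} 1  {4,5} 2
  3 to go: {0,4,5} 3  {1,3,4} 1  {2,3,4} 1  {3,4,5} 3
  4 to go: {0,3,4,5} 6  {1,2,3,4} 2  {1,3,4,5} 4  {2,3,4,5} 4
  if 0:b drops first: 10 orders
  if 1:e drops first: 10 orders
  if 2:d drops first: 10 orders
heap linearizations: 30

30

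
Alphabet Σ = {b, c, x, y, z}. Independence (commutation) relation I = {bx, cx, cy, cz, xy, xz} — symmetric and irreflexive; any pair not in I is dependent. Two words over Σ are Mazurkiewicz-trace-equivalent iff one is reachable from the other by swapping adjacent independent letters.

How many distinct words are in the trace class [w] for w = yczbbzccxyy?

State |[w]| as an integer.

drop 0:y onto floor
drop 1:c onto floor
drop 2:z onto {0:y}
drop 3:b onto {1:c, 2:z}
drop 4:b onto {3:b}
drop 5:z onto {4:b}
drop 6:c onto {4:b}
drop 7:c onto {6:c}
drop 8:x onto floor
drop 9:y onto {5:z}
drop 10:y onto {9:y}
ground layer = {0:y, 1:c, 8:x}
drop-orders for the pieces not yet dropped (sum over which currently-grounded one goes next):
  1 to go: {7} 1  {8} 1  {10} 1
  2 to go: {6,7} 1  {7,8} 2  {7,10} 2  {8,10} 2  {9,10} 1
  3 to go: {5,9,10} 1  {6,7,8} 3  {6,7,10} 3  {7,8,10} 6  {7,9,10} 3  {8,9,10} 3
  4 to go: {5,7,9,10} 4  {5,8,9,10} 4  {6,7,8,10} 12  {6,7,9,10} 6  {7,8,9,10} 12
  5 to go: {5,6,7,9,10} 10  {5,7,8,9,10} 20  {6,7,8,9,10} 30
  6 to go: {4,5,6,7,9,10} 10  {5,6,7,8,9,10} 60
  7 to go: {3,4,5,6,7,9,10} 10  {4,5,6,7,8,9,10} 70
  8 to go: {1,3,4,5,6,7,9,10} 10  {2,3,4,5,6,7,9,10} 10  {3,4,5,6,7,8,9,10} 80
  9 to go: {0,2,3,4,5,6,7,9,10} 10  {1,2,3,4,5,6,7,9,10} 20  {1,3,4,5,6,7,8,9,10} 90  {2,3,4,5,6,7,8,9,10} 90
  if 0:y drops first: 200 orders
  if 1:c drops first: 100 orders
  if 8:x drops first: 30 orders
heap linearizations: 330

330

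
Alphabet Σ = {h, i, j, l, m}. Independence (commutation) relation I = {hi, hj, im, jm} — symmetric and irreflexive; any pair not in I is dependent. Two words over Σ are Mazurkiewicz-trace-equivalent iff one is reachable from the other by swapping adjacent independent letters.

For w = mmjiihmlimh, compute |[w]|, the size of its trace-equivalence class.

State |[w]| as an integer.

105

drop 0:m onto floor
drop 1:m onto {0:m}
drop 2:j onto floor
drop 3:i onto {2:j}
drop 4:i onto {3:i}
drop 5:h onto {1:m}
drop 6:m onto {5:h}
drop 7:l onto {4:i, 6:m}
drop 8:i onto {7:l}
drop 9:m onto {7:l}
drop 10:h onto {9:m}
ground layer = {0:m, 2:j}
drop-orders for the pieces not yet dropped (sum over which currently-grounded one goes next):
  1 to go: {8} 1  {10} 1
  2 to go: {8,10} 2  {9,10} 1
  3 to go: {8,9,10} 3
  4 to go: {7,8,9,10} 3
  5 to go: {4,7,8,9,10} 3  {6,7,8,9,10} 3
  6 to go: {3,4,7,8,9,10} 3  {4,6,7,8,9,10} 6  {5,6,7,8,9,10} 3
  7 to go: {1,5,6,7,8,9,10} 3  {2,3,4,7,8,9,10} 3  {3,4,6,7,8,9,10} 9  {4,5,6,7,8,9,10} 9
  8 to go: {0,1,5,6,7,8,9,10} 3  {1,4,5,6,7,8,9,10} 12  {2,3,4,6,7,8,9,10} 12  {3,4,5,6,7,8,9,10} 18
  9 to go: {0,1,4,5,6,7,8,9,10} 15  {1,3,4,5,6,7,8,9,10} 30  {2,3,4,5,6,7,8,9,10} 30
  if 0:m drops first: 60 orders
  if 2:j drops first: 45 orders
heap linearizations: 105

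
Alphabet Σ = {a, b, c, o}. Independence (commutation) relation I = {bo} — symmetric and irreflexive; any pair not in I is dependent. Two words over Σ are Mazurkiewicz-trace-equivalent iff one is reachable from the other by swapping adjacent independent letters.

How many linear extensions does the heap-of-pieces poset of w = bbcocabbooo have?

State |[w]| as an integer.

10

#0=b has no predecessor
#1=b depends on [0:b]
#2=c depends on [1:b]
#3=o depends on [2:c]
#4=c depends on [3:o]
#5=a depends on [4:c]
#6=b depends on [5:a]
#7=b depends on [6:b]
#8=o depends on [5:a]
#9=o depends on [8:o]
#10=o depends on [9:o]
sources: [0:b]
N(rest) = Σ N(rest − s) over sources s of rest; N(one piece) = 1:
  size 1 → [7]=1  [10]=1
  size 2 → [6,7]=1  [7,10]=2  [9,10]=1
  size 3 → [6,7,10]=3  [7,9,10]=3  [8,9,10]=1
  size 4 → [6,7,9,10]=6  [7,8,9,10]=4
  size 5 → [6,7,8,9,10]=10
  size 6 → [5,6,7,8,9,10]=10
  size 7 → [4,5,6,7,8,9,10]=10
  size 8 → [3,4,5,6,7,8,9,10]=10
  size 9 → [2,3,4,5,6,7,8,9,10]=10
  first=0(b) contributes 10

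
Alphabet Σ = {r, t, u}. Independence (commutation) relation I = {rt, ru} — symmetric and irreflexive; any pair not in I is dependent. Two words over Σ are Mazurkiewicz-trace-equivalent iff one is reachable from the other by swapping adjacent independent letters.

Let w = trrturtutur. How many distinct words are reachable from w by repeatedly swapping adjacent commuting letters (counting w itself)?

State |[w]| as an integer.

330

0(t) covers ∅
1(r) covers ∅
2(r) covers 1:r
3(t) covers 0:t
4(u) covers 3:t
5(r) covers 2:r
6(t) covers 4:u
7(u) covers 6:t
8(t) covers 7:u
9(u) covers 8:t
10(r) covers 5:r
floor of heap: 0:t, 1:r
completions by unplaced set U, small U first (add the entries for U minus each lowest piece of U):
  |U|=1: {9}:1  {10}:1
  |U|=2: {5,10}:1  {8,9}:1  {9,10}:2
  |U|=3: {2,5,10}:1  {5,9,10}:3  {7,8,9}:1  {8,9,10}:3
  |U|=4: {1,2,5,10}:1  {2,5,9,10}:4  {5,8,9,10}:6  {6,7,8,9}:1  {7,8,9,10}:4
  |U|=5: {1,2,5,9,10}:5  {2,5,8,9,10}:10  {4,6,7,8,9}:1  {5,7,8,9,10}:10  {6,7,8,9,10}:5
  |U|=6: {1,2,5,8,9,10}:15  {2,5,7,8,9,10}:20  {3,4,6,7,8,9}:1  {4,6,7,8,9,10}:6  {5,6,7,8,9,10}:15
  |U|=7: {0,3,4,6,7,8,9}:1  {1,2,5,7,8,9,10}:35  {2,5,6,7,8,9,10}:35  {3,4,6,7,8,9,10}:7  {4,5,6,7,8,9,10}:21
  |U|=8: {0,3,4,6,7,8,9,10}:8  {1,2,5,6,7,8,9,10}:70  {2,4,5,6,7,8,9,10}:56  {3,4,5,6,7,8,9,10}:28
  |U|=9: {0,3,4,5,6,7,8,9,10}:36  {1,2,4,5,6,7,8,9,10}:126  {2,3,4,5,6,7,8,9,10}:84
  start at 0(t): 210
  start at 1(r): 120
sum over floor = 330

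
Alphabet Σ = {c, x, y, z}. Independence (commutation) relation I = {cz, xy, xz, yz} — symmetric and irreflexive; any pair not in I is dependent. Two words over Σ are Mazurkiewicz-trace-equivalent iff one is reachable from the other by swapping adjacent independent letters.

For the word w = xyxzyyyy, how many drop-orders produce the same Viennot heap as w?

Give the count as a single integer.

drop 0:x onto floor
drop 1:y onto floor
drop 2:x onto {0:x}
drop 3:z onto floor
drop 4:y onto {1:y}
drop 5:y onto {4:y}
drop 6:y onto {5:y}
drop 7:y onto {6:y}
ground layer = {0:x, 1:y, 3:z}
drop-orders for the pieces not yet dropped (sum over which currently-grounded one goes next):
  1 to go: {2} 1  {3} 1  {7} 1
  2 to go: {0,2} 1  {2,3} 2  {2,7} 2  {3,7} 2  {6,7} 1
  3 to go: {0,2,3} 3  {0,2,7} 3  {2,3,7} 6  {2,6,7} 3  {3,6,7} 3  {5,6,7} 1
  4 to go: {0,2,3,7} 12  {0,2,6,7} 6  {2,3,6,7} 12  {2,5,6,7} 4  {3,5,6,7} 4  {4,5,6,7} 1
  5 to go: {0,2,3,6,7} 30  {0,2,5,6,7} 10  {1,4,5,6,7} 1  {2,3,5,6,7} 20  {2,4,5,6,7} 5  {3,4,5,6,7} 5
  6 to go: {0,2,3,5,6,7} 60  {0,2,4,5,6,7} 15  {1,2,4,5,6,7} 6  {1,3,4,5,6,7} 6  {2,3,4,5,6,7} 30
  if 0:x drops first: 42 orders
  if 1:y drops first: 105 orders
  if 3:z drops first: 21 orders
heap linearizations: 168

168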